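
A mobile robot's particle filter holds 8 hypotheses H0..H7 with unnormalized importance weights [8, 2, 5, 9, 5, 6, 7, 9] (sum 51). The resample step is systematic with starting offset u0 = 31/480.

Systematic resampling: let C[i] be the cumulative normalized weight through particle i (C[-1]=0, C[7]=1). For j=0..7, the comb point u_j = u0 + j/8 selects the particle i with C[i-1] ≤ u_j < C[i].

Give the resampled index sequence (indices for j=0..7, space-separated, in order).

C = [8/51, 10/51, 5/17, 8/17, 29/51, 35/51, 14/17, 1]
j=0: u_0=31/480 ∈ [0, 8/51) → index 0
j=1: u_1=91/480 ∈ [8/51, 10/51) → index 1
j=2: u_2=151/480 ∈ [5/17, 8/17) → index 3
j=3: u_3=211/480 ∈ [5/17, 8/17) → index 3
j=4: u_4=271/480 ∈ [8/17, 29/51) → index 4
j=5: u_5=331/480 ∈ [35/51, 14/17) → index 6
j=6: u_6=391/480 ∈ [35/51, 14/17) → index 6
j=7: u_7=451/480 ∈ [14/17, 1) → index 7

0 1 3 3 4 6 6 7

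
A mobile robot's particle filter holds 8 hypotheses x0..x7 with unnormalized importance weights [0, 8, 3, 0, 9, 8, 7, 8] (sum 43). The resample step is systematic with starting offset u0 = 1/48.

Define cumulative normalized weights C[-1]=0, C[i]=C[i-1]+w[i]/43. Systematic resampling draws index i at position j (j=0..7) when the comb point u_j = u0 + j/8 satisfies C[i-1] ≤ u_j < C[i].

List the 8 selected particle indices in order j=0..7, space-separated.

1 1 4 4 5 5 6 7

C = [0, 8/43, 11/43, 11/43, 20/43, 28/43, 35/43, 1]
j=0: u_0=1/48 ∈ [0, 8/43) → index 1
j=1: u_1=7/48 ∈ [0, 8/43) → index 1
j=2: u_2=13/48 ∈ [11/43, 20/43) → index 4
j=3: u_3=19/48 ∈ [11/43, 20/43) → index 4
j=4: u_4=25/48 ∈ [20/43, 28/43) → index 5
j=5: u_5=31/48 ∈ [20/43, 28/43) → index 5
j=6: u_6=37/48 ∈ [28/43, 35/43) → index 6
j=7: u_7=43/48 ∈ [35/43, 1) → index 7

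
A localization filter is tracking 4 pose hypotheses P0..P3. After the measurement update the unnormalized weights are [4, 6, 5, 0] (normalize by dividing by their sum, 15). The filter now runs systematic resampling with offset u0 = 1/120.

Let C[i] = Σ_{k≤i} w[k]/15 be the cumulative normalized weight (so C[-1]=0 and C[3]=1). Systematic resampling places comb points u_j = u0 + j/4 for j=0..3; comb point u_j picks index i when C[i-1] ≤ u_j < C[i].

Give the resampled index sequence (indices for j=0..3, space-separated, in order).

C = [4/15, 2/3, 1, 1]
j=0: u_0=1/120 ∈ [0, 4/15) → index 0
j=1: u_1=31/120 ∈ [0, 4/15) → index 0
j=2: u_2=61/120 ∈ [4/15, 2/3) → index 1
j=3: u_3=91/120 ∈ [2/3, 1) → index 2

0 0 1 2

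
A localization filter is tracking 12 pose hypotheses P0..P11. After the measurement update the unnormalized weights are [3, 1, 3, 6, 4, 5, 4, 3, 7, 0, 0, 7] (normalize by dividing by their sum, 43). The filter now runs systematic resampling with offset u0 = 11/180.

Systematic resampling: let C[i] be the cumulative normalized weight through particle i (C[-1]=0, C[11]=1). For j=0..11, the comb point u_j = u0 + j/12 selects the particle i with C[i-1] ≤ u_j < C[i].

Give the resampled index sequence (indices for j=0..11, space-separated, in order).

C = [3/43, 4/43, 7/43, 13/43, 17/43, 22/43, 26/43, 29/43, 36/43, 36/43, 36/43, 1]
j=0: u_0=11/180 ∈ [0, 3/43) → index 0
j=1: u_1=13/90 ∈ [4/43, 7/43) → index 2
j=2: u_2=41/180 ∈ [7/43, 13/43) → index 3
j=3: u_3=14/45 ∈ [13/43, 17/43) → index 4
j=4: u_4=71/180 ∈ [13/43, 17/43) → index 4
j=5: u_5=43/90 ∈ [17/43, 22/43) → index 5
j=6: u_6=101/180 ∈ [22/43, 26/43) → index 6
j=7: u_7=29/45 ∈ [26/43, 29/43) → index 7
j=8: u_8=131/180 ∈ [29/43, 36/43) → index 8
j=9: u_9=73/90 ∈ [29/43, 36/43) → index 8
j=10: u_10=161/180 ∈ [36/43, 1) → index 11
j=11: u_11=44/45 ∈ [36/43, 1) → index 11

0 2 3 4 4 5 6 7 8 8 11 11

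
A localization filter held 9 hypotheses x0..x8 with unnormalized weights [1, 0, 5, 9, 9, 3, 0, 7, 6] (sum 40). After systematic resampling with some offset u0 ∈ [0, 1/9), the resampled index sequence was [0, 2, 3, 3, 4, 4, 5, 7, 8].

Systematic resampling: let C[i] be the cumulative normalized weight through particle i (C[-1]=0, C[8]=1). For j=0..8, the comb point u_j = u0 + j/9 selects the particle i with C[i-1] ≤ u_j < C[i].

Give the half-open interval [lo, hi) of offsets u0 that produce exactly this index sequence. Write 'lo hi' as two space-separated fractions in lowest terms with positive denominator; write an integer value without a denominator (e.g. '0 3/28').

0 1/120

C = [1/40, 1/40, 3/20, 3/8, 3/5, 27/40, 27/40, 17/20, 1]
j=0 picked index 0: u0 ∈ [0, 1/40)
j=1 picked index 2: u0 ∈ [-31/360, 7/180)
j=2 picked index 3: u0 ∈ [-13/180, 11/72)
j=3 picked index 3: u0 ∈ [-11/60, 1/24)
j=4 picked index 4: u0 ∈ [-5/72, 7/45)
j=5 picked index 4: u0 ∈ [-13/72, 2/45)
j=6 picked index 5: u0 ∈ [-1/15, 1/120)
j=7 picked index 7: u0 ∈ [-37/360, 13/180)
j=8 picked index 8: u0 ∈ [-7/180, 1/9)
intersection: [0, 1/120)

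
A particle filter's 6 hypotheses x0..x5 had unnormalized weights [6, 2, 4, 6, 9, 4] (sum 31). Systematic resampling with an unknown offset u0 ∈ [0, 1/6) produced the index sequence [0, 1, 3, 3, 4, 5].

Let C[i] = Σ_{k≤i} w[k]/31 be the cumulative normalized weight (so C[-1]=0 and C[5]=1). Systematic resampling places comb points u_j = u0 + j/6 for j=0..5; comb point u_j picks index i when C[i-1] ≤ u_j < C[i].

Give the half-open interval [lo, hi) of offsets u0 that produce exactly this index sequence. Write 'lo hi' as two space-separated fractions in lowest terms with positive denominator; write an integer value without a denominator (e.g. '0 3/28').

C = [6/31, 8/31, 12/31, 18/31, 27/31, 1]
j=0 picked index 0: u0 ∈ [0, 6/31)
j=1 picked index 1: u0 ∈ [5/186, 17/186)
j=2 picked index 3: u0 ∈ [5/93, 23/93)
j=3 picked index 3: u0 ∈ [-7/62, 5/62)
j=4 picked index 4: u0 ∈ [-8/93, 19/93)
j=5 picked index 5: u0 ∈ [7/186, 1/6)
intersection: [5/93, 5/62)

5/93 5/62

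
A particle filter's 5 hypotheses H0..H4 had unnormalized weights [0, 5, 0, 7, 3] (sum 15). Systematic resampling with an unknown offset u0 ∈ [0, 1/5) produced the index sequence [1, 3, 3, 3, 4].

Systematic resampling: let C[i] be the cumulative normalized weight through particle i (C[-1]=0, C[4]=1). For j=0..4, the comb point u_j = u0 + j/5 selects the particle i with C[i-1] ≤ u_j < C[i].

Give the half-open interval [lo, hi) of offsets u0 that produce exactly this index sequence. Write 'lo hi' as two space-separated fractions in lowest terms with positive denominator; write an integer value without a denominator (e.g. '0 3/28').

C = [0, 1/3, 1/3, 4/5, 1]
j=0 picked index 1: u0 ∈ [0, 1/3)
j=1 picked index 3: u0 ∈ [2/15, 3/5)
j=2 picked index 3: u0 ∈ [-1/15, 2/5)
j=3 picked index 3: u0 ∈ [-4/15, 1/5)
j=4 picked index 4: u0 ∈ [0, 1/5)
intersection: [2/15, 1/5)

2/15 1/5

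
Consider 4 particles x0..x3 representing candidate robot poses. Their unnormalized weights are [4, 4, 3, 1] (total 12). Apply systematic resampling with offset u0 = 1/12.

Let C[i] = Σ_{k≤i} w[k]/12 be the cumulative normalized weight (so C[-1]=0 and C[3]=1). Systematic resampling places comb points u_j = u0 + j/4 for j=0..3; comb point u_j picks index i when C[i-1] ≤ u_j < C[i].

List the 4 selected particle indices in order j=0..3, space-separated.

0 1 1 2

C = [1/3, 2/3, 11/12, 1]
j=0: u_0=1/12 ∈ [0, 1/3) → index 0
j=1: u_1=1/3 ∈ [1/3, 2/3) → index 1
j=2: u_2=7/12 ∈ [1/3, 2/3) → index 1
j=3: u_3=5/6 ∈ [2/3, 11/12) → index 2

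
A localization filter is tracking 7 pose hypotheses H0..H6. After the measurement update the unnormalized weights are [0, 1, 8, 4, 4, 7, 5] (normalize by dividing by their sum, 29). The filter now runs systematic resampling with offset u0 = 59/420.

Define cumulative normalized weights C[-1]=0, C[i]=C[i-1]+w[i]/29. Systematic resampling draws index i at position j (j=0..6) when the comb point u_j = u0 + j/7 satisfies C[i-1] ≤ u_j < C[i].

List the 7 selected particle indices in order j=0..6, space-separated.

2 2 3 4 5 6 6

C = [0, 1/29, 9/29, 13/29, 17/29, 24/29, 1]
j=0: u_0=59/420 ∈ [1/29, 9/29) → index 2
j=1: u_1=17/60 ∈ [1/29, 9/29) → index 2
j=2: u_2=179/420 ∈ [9/29, 13/29) → index 3
j=3: u_3=239/420 ∈ [13/29, 17/29) → index 4
j=4: u_4=299/420 ∈ [17/29, 24/29) → index 5
j=5: u_5=359/420 ∈ [24/29, 1) → index 6
j=6: u_6=419/420 ∈ [24/29, 1) → index 6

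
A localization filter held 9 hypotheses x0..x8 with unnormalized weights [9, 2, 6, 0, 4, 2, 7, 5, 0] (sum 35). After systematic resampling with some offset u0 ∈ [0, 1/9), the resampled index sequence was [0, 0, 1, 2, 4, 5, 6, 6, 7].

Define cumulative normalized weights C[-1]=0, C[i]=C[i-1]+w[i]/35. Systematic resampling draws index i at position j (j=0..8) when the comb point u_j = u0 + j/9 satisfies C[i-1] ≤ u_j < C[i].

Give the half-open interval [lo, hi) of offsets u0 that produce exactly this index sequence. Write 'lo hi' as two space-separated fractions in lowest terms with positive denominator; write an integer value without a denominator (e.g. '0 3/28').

2/45 5/63

C = [9/35, 11/35, 17/35, 17/35, 3/5, 23/35, 6/7, 1, 1]
j=0 picked index 0: u0 ∈ [0, 9/35)
j=1 picked index 0: u0 ∈ [-1/9, 46/315)
j=2 picked index 1: u0 ∈ [11/315, 29/315)
j=3 picked index 2: u0 ∈ [-2/105, 16/105)
j=4 picked index 4: u0 ∈ [13/315, 7/45)
j=5 picked index 5: u0 ∈ [2/45, 32/315)
j=6 picked index 6: u0 ∈ [-1/105, 4/21)
j=7 picked index 6: u0 ∈ [-38/315, 5/63)
j=8 picked index 7: u0 ∈ [-2/63, 1/9)
intersection: [2/45, 5/63)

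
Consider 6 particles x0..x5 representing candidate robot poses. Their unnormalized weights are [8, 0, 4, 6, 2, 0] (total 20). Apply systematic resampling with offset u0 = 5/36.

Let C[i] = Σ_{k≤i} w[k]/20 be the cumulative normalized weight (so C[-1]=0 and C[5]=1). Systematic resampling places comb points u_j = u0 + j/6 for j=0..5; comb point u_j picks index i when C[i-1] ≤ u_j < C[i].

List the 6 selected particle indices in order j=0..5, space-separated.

C = [2/5, 2/5, 3/5, 9/10, 1, 1]
j=0: u_0=5/36 ∈ [0, 2/5) → index 0
j=1: u_1=11/36 ∈ [0, 2/5) → index 0
j=2: u_2=17/36 ∈ [2/5, 3/5) → index 2
j=3: u_3=23/36 ∈ [3/5, 9/10) → index 3
j=4: u_4=29/36 ∈ [3/5, 9/10) → index 3
j=5: u_5=35/36 ∈ [9/10, 1) → index 4

0 0 2 3 3 4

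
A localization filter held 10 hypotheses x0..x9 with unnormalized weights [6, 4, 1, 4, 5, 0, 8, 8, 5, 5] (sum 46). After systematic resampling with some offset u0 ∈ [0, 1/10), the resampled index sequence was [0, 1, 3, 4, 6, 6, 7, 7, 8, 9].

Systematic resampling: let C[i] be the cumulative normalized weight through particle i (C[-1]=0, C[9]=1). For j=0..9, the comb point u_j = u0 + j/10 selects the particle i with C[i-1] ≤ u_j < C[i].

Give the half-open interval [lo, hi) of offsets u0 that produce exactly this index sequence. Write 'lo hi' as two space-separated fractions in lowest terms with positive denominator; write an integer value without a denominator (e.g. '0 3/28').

9/230 19/230

C = [3/23, 5/23, 11/46, 15/46, 10/23, 10/23, 14/23, 18/23, 41/46, 1]
j=0 picked index 0: u0 ∈ [0, 3/23)
j=1 picked index 1: u0 ∈ [7/230, 27/230)
j=2 picked index 3: u0 ∈ [9/230, 29/230)
j=3 picked index 4: u0 ∈ [3/115, 31/230)
j=4 picked index 6: u0 ∈ [4/115, 24/115)
j=5 picked index 6: u0 ∈ [-3/46, 5/46)
j=6 picked index 7: u0 ∈ [1/115, 21/115)
j=7 picked index 7: u0 ∈ [-21/230, 19/230)
j=8 picked index 8: u0 ∈ [-2/115, 21/230)
j=9 picked index 9: u0 ∈ [-1/115, 1/10)
intersection: [9/230, 19/230)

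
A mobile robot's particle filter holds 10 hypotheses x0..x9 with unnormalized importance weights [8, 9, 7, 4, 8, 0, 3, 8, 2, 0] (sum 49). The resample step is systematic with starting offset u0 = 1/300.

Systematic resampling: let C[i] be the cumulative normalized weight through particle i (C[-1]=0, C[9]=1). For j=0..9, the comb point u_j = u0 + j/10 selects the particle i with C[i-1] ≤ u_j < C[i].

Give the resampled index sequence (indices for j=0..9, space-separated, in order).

0 0 1 1 2 3 4 4 7 7

C = [8/49, 17/49, 24/49, 4/7, 36/49, 36/49, 39/49, 47/49, 1, 1]
j=0: u_0=1/300 ∈ [0, 8/49) → index 0
j=1: u_1=31/300 ∈ [0, 8/49) → index 0
j=2: u_2=61/300 ∈ [8/49, 17/49) → index 1
j=3: u_3=91/300 ∈ [8/49, 17/49) → index 1
j=4: u_4=121/300 ∈ [17/49, 24/49) → index 2
j=5: u_5=151/300 ∈ [24/49, 4/7) → index 3
j=6: u_6=181/300 ∈ [4/7, 36/49) → index 4
j=7: u_7=211/300 ∈ [4/7, 36/49) → index 4
j=8: u_8=241/300 ∈ [39/49, 47/49) → index 7
j=9: u_9=271/300 ∈ [39/49, 47/49) → index 7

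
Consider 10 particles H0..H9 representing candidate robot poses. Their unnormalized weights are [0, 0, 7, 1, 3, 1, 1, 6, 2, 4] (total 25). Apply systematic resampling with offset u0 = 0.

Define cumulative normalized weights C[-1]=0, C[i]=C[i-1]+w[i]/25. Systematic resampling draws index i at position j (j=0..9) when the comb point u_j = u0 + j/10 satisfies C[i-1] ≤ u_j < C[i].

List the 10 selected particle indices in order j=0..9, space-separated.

2 2 2 3 4 6 7 7 8 9

C = [0, 0, 7/25, 8/25, 11/25, 12/25, 13/25, 19/25, 21/25, 1]
j=0: u_0=0 ∈ [0, 7/25) → index 2
j=1: u_1=1/10 ∈ [0, 7/25) → index 2
j=2: u_2=1/5 ∈ [0, 7/25) → index 2
j=3: u_3=3/10 ∈ [7/25, 8/25) → index 3
j=4: u_4=2/5 ∈ [8/25, 11/25) → index 4
j=5: u_5=1/2 ∈ [12/25, 13/25) → index 6
j=6: u_6=3/5 ∈ [13/25, 19/25) → index 7
j=7: u_7=7/10 ∈ [13/25, 19/25) → index 7
j=8: u_8=4/5 ∈ [19/25, 21/25) → index 8
j=9: u_9=9/10 ∈ [21/25, 1) → index 9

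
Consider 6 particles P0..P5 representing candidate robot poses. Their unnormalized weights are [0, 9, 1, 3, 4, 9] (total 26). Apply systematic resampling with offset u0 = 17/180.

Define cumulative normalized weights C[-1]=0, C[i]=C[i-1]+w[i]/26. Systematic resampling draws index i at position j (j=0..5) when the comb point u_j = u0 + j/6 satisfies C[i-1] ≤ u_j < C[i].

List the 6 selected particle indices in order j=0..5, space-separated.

C = [0, 9/26, 5/13, 1/2, 17/26, 1]
j=0: u_0=17/180 ∈ [0, 9/26) → index 1
j=1: u_1=47/180 ∈ [0, 9/26) → index 1
j=2: u_2=77/180 ∈ [5/13, 1/2) → index 3
j=3: u_3=107/180 ∈ [1/2, 17/26) → index 4
j=4: u_4=137/180 ∈ [17/26, 1) → index 5
j=5: u_5=167/180 ∈ [17/26, 1) → index 5

1 1 3 4 5 5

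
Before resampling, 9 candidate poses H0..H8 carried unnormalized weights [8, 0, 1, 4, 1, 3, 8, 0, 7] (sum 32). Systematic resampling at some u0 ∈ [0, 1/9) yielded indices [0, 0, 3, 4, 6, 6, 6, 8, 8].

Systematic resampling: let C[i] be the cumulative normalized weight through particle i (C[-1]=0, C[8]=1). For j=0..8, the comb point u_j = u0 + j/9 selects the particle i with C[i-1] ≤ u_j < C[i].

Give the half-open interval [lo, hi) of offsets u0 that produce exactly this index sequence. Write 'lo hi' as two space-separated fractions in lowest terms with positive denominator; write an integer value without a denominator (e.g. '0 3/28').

C = [1/4, 1/4, 9/32, 13/32, 7/16, 17/32, 25/32, 25/32, 1]
j=0 picked index 0: u0 ∈ [0, 1/4)
j=1 picked index 0: u0 ∈ [-1/9, 5/36)
j=2 picked index 3: u0 ∈ [17/288, 53/288)
j=3 picked index 4: u0 ∈ [7/96, 5/48)
j=4 picked index 6: u0 ∈ [25/288, 97/288)
j=5 picked index 6: u0 ∈ [-7/288, 65/288)
j=6 picked index 6: u0 ∈ [-13/96, 11/96)
j=7 picked index 8: u0 ∈ [1/288, 2/9)
j=8 picked index 8: u0 ∈ [-31/288, 1/9)
intersection: [25/288, 5/48)

25/288 5/48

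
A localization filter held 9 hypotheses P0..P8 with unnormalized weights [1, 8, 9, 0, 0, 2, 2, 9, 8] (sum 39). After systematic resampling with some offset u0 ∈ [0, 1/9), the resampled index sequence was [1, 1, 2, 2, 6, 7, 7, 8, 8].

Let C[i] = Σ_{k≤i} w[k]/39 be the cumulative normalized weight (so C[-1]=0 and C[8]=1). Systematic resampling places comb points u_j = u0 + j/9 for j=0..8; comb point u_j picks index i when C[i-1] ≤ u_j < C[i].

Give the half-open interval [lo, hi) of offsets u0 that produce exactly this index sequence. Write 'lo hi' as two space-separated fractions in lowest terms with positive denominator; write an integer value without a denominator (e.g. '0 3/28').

8/117 1/9

C = [1/39, 3/13, 6/13, 6/13, 6/13, 20/39, 22/39, 31/39, 1]
j=0 picked index 1: u0 ∈ [1/39, 3/13)
j=1 picked index 1: u0 ∈ [-10/117, 14/117)
j=2 picked index 2: u0 ∈ [1/117, 28/117)
j=3 picked index 2: u0 ∈ [-4/39, 5/39)
j=4 picked index 6: u0 ∈ [8/117, 14/117)
j=5 picked index 7: u0 ∈ [1/117, 28/117)
j=6 picked index 7: u0 ∈ [-4/39, 5/39)
j=7 picked index 8: u0 ∈ [2/117, 2/9)
j=8 picked index 8: u0 ∈ [-11/117, 1/9)
intersection: [8/117, 1/9)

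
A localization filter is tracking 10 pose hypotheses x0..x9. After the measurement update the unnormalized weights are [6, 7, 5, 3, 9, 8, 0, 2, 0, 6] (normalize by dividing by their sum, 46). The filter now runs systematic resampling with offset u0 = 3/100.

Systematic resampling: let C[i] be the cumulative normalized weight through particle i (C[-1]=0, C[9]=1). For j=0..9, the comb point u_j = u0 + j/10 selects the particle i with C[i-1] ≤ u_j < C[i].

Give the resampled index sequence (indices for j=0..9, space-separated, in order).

C = [3/23, 13/46, 9/23, 21/46, 15/23, 19/23, 19/23, 20/23, 20/23, 1]
j=0: u_0=3/100 ∈ [0, 3/23) → index 0
j=1: u_1=13/100 ∈ [0, 3/23) → index 0
j=2: u_2=23/100 ∈ [3/23, 13/46) → index 1
j=3: u_3=33/100 ∈ [13/46, 9/23) → index 2
j=4: u_4=43/100 ∈ [9/23, 21/46) → index 3
j=5: u_5=53/100 ∈ [21/46, 15/23) → index 4
j=6: u_6=63/100 ∈ [21/46, 15/23) → index 4
j=7: u_7=73/100 ∈ [15/23, 19/23) → index 5
j=8: u_8=83/100 ∈ [19/23, 20/23) → index 7
j=9: u_9=93/100 ∈ [20/23, 1) → index 9

0 0 1 2 3 4 4 5 7 9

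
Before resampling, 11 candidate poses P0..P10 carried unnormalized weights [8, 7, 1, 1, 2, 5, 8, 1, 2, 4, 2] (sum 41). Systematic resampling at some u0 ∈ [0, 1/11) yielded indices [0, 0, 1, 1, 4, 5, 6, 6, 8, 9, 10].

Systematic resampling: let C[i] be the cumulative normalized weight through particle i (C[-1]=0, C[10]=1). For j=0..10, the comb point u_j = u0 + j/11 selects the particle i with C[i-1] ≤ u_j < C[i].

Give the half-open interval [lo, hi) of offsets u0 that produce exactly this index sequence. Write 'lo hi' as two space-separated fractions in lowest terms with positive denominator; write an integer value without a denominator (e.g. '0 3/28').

35/451 1/11

C = [8/41, 15/41, 16/41, 17/41, 19/41, 24/41, 32/41, 33/41, 35/41, 39/41, 1]
j=0 picked index 0: u0 ∈ [0, 8/41)
j=1 picked index 0: u0 ∈ [-1/11, 47/451)
j=2 picked index 1: u0 ∈ [6/451, 83/451)
j=3 picked index 1: u0 ∈ [-35/451, 42/451)
j=4 picked index 4: u0 ∈ [23/451, 45/451)
j=5 picked index 5: u0 ∈ [4/451, 59/451)
j=6 picked index 6: u0 ∈ [18/451, 106/451)
j=7 picked index 6: u0 ∈ [-23/451, 65/451)
j=8 picked index 8: u0 ∈ [35/451, 57/451)
j=9 picked index 9: u0 ∈ [16/451, 60/451)
j=10 picked index 10: u0 ∈ [19/451, 1/11)
intersection: [35/451, 1/11)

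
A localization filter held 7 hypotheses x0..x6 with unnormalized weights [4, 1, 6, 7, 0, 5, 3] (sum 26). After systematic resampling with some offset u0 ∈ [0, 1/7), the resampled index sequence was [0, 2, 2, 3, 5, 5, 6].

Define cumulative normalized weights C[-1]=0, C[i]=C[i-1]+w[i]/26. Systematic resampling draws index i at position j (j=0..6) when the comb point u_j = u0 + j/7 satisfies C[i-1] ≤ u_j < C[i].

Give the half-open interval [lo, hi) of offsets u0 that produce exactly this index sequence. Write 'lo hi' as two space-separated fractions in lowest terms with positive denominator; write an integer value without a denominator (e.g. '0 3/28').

11/91 25/182

C = [2/13, 5/26, 11/26, 9/13, 9/13, 23/26, 1]
j=0 picked index 0: u0 ∈ [0, 2/13)
j=1 picked index 2: u0 ∈ [9/182, 51/182)
j=2 picked index 2: u0 ∈ [-17/182, 25/182)
j=3 picked index 3: u0 ∈ [-1/182, 24/91)
j=4 picked index 5: u0 ∈ [11/91, 57/182)
j=5 picked index 5: u0 ∈ [-2/91, 31/182)
j=6 picked index 6: u0 ∈ [5/182, 1/7)
intersection: [11/91, 25/182)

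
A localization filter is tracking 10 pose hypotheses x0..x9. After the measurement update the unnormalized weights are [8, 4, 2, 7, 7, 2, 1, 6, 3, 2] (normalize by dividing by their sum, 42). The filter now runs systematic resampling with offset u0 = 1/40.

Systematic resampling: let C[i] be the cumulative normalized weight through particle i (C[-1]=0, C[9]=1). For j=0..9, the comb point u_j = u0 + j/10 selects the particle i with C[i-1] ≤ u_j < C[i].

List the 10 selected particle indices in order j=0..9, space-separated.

C = [4/21, 2/7, 1/3, 1/2, 2/3, 5/7, 31/42, 37/42, 20/21, 1]
j=0: u_0=1/40 ∈ [0, 4/21) → index 0
j=1: u_1=1/8 ∈ [0, 4/21) → index 0
j=2: u_2=9/40 ∈ [4/21, 2/7) → index 1
j=3: u_3=13/40 ∈ [2/7, 1/3) → index 2
j=4: u_4=17/40 ∈ [1/3, 1/2) → index 3
j=5: u_5=21/40 ∈ [1/2, 2/3) → index 4
j=6: u_6=5/8 ∈ [1/2, 2/3) → index 4
j=7: u_7=29/40 ∈ [5/7, 31/42) → index 6
j=8: u_8=33/40 ∈ [31/42, 37/42) → index 7
j=9: u_9=37/40 ∈ [37/42, 20/21) → index 8

0 0 1 2 3 4 4 6 7 8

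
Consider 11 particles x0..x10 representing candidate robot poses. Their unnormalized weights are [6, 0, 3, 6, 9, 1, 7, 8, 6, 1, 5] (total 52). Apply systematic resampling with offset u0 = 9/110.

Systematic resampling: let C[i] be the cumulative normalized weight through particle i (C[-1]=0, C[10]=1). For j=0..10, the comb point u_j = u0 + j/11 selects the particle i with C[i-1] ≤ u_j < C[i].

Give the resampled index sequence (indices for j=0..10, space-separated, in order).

0 2 3 4 4 6 7 7 8 9 10

C = [3/26, 3/26, 9/52, 15/52, 6/13, 25/52, 8/13, 10/13, 23/26, 47/52, 1]
j=0: u_0=9/110 ∈ [0, 3/26) → index 0
j=1: u_1=19/110 ∈ [3/26, 9/52) → index 2
j=2: u_2=29/110 ∈ [9/52, 15/52) → index 3
j=3: u_3=39/110 ∈ [15/52, 6/13) → index 4
j=4: u_4=49/110 ∈ [15/52, 6/13) → index 4
j=5: u_5=59/110 ∈ [25/52, 8/13) → index 6
j=6: u_6=69/110 ∈ [8/13, 10/13) → index 7
j=7: u_7=79/110 ∈ [8/13, 10/13) → index 7
j=8: u_8=89/110 ∈ [10/13, 23/26) → index 8
j=9: u_9=9/10 ∈ [23/26, 47/52) → index 9
j=10: u_10=109/110 ∈ [47/52, 1) → index 10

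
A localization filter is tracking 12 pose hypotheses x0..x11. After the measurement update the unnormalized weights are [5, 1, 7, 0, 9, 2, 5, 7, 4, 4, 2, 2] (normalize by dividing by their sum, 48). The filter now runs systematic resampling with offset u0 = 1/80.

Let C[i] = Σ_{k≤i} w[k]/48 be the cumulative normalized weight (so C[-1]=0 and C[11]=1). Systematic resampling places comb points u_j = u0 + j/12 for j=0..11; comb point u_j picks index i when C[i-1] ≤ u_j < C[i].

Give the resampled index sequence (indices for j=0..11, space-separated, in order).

0 0 2 2 4 4 6 6 7 8 9 10

C = [5/48, 1/8, 13/48, 13/48, 11/24, 1/2, 29/48, 3/4, 5/6, 11/12, 23/24, 1]
j=0: u_0=1/80 ∈ [0, 5/48) → index 0
j=1: u_1=23/240 ∈ [0, 5/48) → index 0
j=2: u_2=43/240 ∈ [1/8, 13/48) → index 2
j=3: u_3=21/80 ∈ [1/8, 13/48) → index 2
j=4: u_4=83/240 ∈ [13/48, 11/24) → index 4
j=5: u_5=103/240 ∈ [13/48, 11/24) → index 4
j=6: u_6=41/80 ∈ [1/2, 29/48) → index 6
j=7: u_7=143/240 ∈ [1/2, 29/48) → index 6
j=8: u_8=163/240 ∈ [29/48, 3/4) → index 7
j=9: u_9=61/80 ∈ [3/4, 5/6) → index 8
j=10: u_10=203/240 ∈ [5/6, 11/12) → index 9
j=11: u_11=223/240 ∈ [11/12, 23/24) → index 10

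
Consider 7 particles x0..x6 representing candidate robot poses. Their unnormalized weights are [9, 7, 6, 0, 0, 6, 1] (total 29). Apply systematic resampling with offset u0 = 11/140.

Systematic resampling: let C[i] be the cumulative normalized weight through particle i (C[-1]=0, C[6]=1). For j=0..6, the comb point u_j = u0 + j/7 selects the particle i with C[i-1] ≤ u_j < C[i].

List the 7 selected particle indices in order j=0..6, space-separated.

C = [9/29, 16/29, 22/29, 22/29, 22/29, 28/29, 1]
j=0: u_0=11/140 ∈ [0, 9/29) → index 0
j=1: u_1=31/140 ∈ [0, 9/29) → index 0
j=2: u_2=51/140 ∈ [9/29, 16/29) → index 1
j=3: u_3=71/140 ∈ [9/29, 16/29) → index 1
j=4: u_4=13/20 ∈ [16/29, 22/29) → index 2
j=5: u_5=111/140 ∈ [22/29, 28/29) → index 5
j=6: u_6=131/140 ∈ [22/29, 28/29) → index 5

0 0 1 1 2 5 5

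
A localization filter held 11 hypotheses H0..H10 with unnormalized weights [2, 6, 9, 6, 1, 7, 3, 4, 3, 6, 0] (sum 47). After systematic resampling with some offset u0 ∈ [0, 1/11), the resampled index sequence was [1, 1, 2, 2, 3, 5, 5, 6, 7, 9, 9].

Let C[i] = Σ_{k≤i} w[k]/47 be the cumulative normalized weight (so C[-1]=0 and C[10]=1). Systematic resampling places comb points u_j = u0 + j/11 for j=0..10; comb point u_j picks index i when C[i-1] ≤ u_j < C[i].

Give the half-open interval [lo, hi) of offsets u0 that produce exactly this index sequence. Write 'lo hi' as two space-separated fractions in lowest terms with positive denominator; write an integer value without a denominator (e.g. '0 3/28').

29/517 41/517

C = [2/47, 8/47, 17/47, 23/47, 24/47, 31/47, 34/47, 38/47, 41/47, 1, 1]
j=0 picked index 1: u0 ∈ [2/47, 8/47)
j=1 picked index 1: u0 ∈ [-25/517, 41/517)
j=2 picked index 2: u0 ∈ [-6/517, 93/517)
j=3 picked index 2: u0 ∈ [-53/517, 46/517)
j=4 picked index 3: u0 ∈ [-1/517, 65/517)
j=5 picked index 5: u0 ∈ [29/517, 106/517)
j=6 picked index 5: u0 ∈ [-18/517, 59/517)
j=7 picked index 6: u0 ∈ [12/517, 45/517)
j=8 picked index 7: u0 ∈ [-2/517, 42/517)
j=9 picked index 9: u0 ∈ [28/517, 2/11)
j=10 picked index 9: u0 ∈ [-19/517, 1/11)
intersection: [29/517, 41/517)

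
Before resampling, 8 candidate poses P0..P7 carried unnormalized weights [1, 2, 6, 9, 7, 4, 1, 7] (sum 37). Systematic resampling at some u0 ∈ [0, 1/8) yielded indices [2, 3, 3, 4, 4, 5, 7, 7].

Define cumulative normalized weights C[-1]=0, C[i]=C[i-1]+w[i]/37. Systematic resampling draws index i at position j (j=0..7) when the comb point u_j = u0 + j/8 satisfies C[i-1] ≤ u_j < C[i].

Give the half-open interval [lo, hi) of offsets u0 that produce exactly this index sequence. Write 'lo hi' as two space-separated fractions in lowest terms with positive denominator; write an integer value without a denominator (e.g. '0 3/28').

35/296 1/8

C = [1/37, 3/37, 9/37, 18/37, 25/37, 29/37, 30/37, 1]
j=0 picked index 2: u0 ∈ [3/37, 9/37)
j=1 picked index 3: u0 ∈ [35/296, 107/296)
j=2 picked index 3: u0 ∈ [-1/148, 35/148)
j=3 picked index 4: u0 ∈ [33/296, 89/296)
j=4 picked index 4: u0 ∈ [-1/74, 13/74)
j=5 picked index 5: u0 ∈ [15/296, 47/296)
j=6 picked index 7: u0 ∈ [9/148, 1/4)
j=7 picked index 7: u0 ∈ [-19/296, 1/8)
intersection: [35/296, 1/8)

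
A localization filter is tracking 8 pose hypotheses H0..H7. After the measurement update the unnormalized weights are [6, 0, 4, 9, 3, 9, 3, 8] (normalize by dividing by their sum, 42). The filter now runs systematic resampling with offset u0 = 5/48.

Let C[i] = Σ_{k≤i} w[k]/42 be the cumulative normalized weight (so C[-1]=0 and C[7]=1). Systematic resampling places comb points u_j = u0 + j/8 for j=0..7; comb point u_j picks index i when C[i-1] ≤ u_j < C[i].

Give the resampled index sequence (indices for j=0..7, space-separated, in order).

C = [1/7, 1/7, 5/21, 19/42, 11/21, 31/42, 17/21, 1]
j=0: u_0=5/48 ∈ [0, 1/7) → index 0
j=1: u_1=11/48 ∈ [1/7, 5/21) → index 2
j=2: u_2=17/48 ∈ [5/21, 19/42) → index 3
j=3: u_3=23/48 ∈ [19/42, 11/21) → index 4
j=4: u_4=29/48 ∈ [11/21, 31/42) → index 5
j=5: u_5=35/48 ∈ [11/21, 31/42) → index 5
j=6: u_6=41/48 ∈ [17/21, 1) → index 7
j=7: u_7=47/48 ∈ [17/21, 1) → index 7

0 2 3 4 5 5 7 7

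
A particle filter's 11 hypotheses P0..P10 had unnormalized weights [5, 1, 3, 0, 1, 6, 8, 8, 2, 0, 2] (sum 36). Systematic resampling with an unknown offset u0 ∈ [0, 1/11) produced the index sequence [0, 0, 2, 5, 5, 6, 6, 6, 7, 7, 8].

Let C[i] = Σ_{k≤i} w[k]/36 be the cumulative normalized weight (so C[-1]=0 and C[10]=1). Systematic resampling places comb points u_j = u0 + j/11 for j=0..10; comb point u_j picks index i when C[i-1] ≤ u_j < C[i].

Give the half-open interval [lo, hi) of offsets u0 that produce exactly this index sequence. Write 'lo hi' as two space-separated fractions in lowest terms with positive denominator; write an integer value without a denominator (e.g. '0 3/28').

C = [5/36, 1/6, 1/4, 1/4, 5/18, 4/9, 2/3, 8/9, 17/18, 17/18, 1]
j=0 picked index 0: u0 ∈ [0, 5/36)
j=1 picked index 0: u0 ∈ [-1/11, 19/396)
j=2 picked index 2: u0 ∈ [-1/66, 3/44)
j=3 picked index 5: u0 ∈ [1/198, 17/99)
j=4 picked index 5: u0 ∈ [-17/198, 8/99)
j=5 picked index 6: u0 ∈ [-1/99, 7/33)
j=6 picked index 6: u0 ∈ [-10/99, 4/33)
j=7 picked index 6: u0 ∈ [-19/99, 1/33)
j=8 picked index 7: u0 ∈ [-2/33, 16/99)
j=9 picked index 7: u0 ∈ [-5/33, 7/99)
j=10 picked index 8: u0 ∈ [-2/99, 7/198)
intersection: [1/198, 1/33)

1/198 1/33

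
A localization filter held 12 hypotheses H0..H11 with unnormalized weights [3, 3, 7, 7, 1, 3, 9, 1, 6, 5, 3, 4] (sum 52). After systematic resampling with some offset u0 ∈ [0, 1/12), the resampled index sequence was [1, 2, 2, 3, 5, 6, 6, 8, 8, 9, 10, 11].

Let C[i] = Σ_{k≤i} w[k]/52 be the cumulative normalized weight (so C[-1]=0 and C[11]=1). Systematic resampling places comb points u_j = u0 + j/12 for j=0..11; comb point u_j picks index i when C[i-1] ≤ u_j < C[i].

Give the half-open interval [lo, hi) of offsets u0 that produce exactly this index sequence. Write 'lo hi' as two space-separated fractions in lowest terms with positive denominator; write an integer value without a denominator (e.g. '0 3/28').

11/156 1/12

C = [3/52, 3/26, 1/4, 5/13, 21/52, 6/13, 33/52, 17/26, 10/13, 45/52, 12/13, 1]
j=0 picked index 1: u0 ∈ [3/52, 3/26)
j=1 picked index 2: u0 ∈ [5/156, 1/6)
j=2 picked index 2: u0 ∈ [-2/39, 1/12)
j=3 picked index 3: u0 ∈ [0, 7/52)
j=4 picked index 5: u0 ∈ [11/156, 5/39)
j=5 picked index 6: u0 ∈ [7/156, 17/78)
j=6 picked index 6: u0 ∈ [-1/26, 7/52)
j=7 picked index 8: u0 ∈ [11/156, 29/156)
j=8 picked index 8: u0 ∈ [-1/78, 4/39)
j=9 picked index 9: u0 ∈ [1/52, 3/26)
j=10 picked index 10: u0 ∈ [5/156, 7/78)
j=11 picked index 11: u0 ∈ [1/156, 1/12)
intersection: [11/156, 1/12)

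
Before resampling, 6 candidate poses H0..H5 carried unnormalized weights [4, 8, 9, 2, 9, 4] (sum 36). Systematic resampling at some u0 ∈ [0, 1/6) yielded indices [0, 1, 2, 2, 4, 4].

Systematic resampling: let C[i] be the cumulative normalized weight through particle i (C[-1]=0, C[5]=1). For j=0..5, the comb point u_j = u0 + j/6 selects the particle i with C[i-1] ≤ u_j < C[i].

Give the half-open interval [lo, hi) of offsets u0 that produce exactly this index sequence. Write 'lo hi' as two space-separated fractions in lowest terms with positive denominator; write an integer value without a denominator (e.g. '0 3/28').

C = [1/9, 1/3, 7/12, 23/36, 8/9, 1]
j=0 picked index 0: u0 ∈ [0, 1/9)
j=1 picked index 1: u0 ∈ [-1/18, 1/6)
j=2 picked index 2: u0 ∈ [0, 1/4)
j=3 picked index 2: u0 ∈ [-1/6, 1/12)
j=4 picked index 4: u0 ∈ [-1/36, 2/9)
j=5 picked index 4: u0 ∈ [-7/36, 1/18)
intersection: [0, 1/18)

0 1/18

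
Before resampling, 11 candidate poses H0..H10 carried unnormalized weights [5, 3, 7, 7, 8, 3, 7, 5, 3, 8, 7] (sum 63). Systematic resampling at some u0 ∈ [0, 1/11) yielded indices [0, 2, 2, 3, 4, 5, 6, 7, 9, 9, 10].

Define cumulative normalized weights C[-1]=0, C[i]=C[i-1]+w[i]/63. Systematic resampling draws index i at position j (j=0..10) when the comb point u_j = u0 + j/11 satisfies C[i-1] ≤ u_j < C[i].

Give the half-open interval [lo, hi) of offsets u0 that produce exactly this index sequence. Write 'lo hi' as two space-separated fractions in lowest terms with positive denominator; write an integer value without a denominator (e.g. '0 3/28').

C = [5/63, 8/63, 5/21, 22/63, 10/21, 11/21, 40/63, 5/7, 16/21, 8/9, 1]
j=0 picked index 0: u0 ∈ [0, 5/63)
j=1 picked index 2: u0 ∈ [25/693, 34/231)
j=2 picked index 2: u0 ∈ [-38/693, 13/231)
j=3 picked index 3: u0 ∈ [-8/231, 53/693)
j=4 picked index 4: u0 ∈ [-10/693, 26/231)
j=5 picked index 5: u0 ∈ [5/231, 16/231)
j=6 picked index 6: u0 ∈ [-5/231, 62/693)
j=7 picked index 7: u0 ∈ [-1/693, 6/77)
j=8 picked index 9: u0 ∈ [8/231, 16/99)
j=9 picked index 9: u0 ∈ [-13/231, 7/99)
j=10 picked index 10: u0 ∈ [-2/99, 1/11)
intersection: [25/693, 13/231)

25/693 13/231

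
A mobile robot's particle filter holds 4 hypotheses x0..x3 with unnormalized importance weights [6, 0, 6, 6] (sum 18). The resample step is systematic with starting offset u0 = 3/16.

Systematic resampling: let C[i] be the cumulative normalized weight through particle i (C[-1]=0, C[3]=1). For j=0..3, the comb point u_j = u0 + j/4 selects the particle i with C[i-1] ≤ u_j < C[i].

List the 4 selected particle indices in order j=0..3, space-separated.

C = [1/3, 1/3, 2/3, 1]
j=0: u_0=3/16 ∈ [0, 1/3) → index 0
j=1: u_1=7/16 ∈ [1/3, 2/3) → index 2
j=2: u_2=11/16 ∈ [2/3, 1) → index 3
j=3: u_3=15/16 ∈ [2/3, 1) → index 3

0 2 3 3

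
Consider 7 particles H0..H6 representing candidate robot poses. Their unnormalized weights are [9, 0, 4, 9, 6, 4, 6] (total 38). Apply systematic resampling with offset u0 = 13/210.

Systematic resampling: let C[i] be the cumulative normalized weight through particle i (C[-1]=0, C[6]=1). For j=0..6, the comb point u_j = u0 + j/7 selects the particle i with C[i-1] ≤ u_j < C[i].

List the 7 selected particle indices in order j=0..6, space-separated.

C = [9/38, 9/38, 13/38, 11/19, 14/19, 16/19, 1]
j=0: u_0=13/210 ∈ [0, 9/38) → index 0
j=1: u_1=43/210 ∈ [0, 9/38) → index 0
j=2: u_2=73/210 ∈ [13/38, 11/19) → index 3
j=3: u_3=103/210 ∈ [13/38, 11/19) → index 3
j=4: u_4=19/30 ∈ [11/19, 14/19) → index 4
j=5: u_5=163/210 ∈ [14/19, 16/19) → index 5
j=6: u_6=193/210 ∈ [16/19, 1) → index 6

0 0 3 3 4 5 6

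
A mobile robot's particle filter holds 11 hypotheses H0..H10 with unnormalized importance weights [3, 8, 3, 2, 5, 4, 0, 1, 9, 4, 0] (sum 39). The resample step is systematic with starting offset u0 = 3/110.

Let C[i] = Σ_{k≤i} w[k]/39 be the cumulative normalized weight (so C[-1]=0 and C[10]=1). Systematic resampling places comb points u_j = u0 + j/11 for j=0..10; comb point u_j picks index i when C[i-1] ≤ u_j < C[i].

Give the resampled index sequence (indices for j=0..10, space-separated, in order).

0 1 1 2 3 4 5 7 8 8 9

C = [1/13, 11/39, 14/39, 16/39, 7/13, 25/39, 25/39, 2/3, 35/39, 1, 1]
j=0: u_0=3/110 ∈ [0, 1/13) → index 0
j=1: u_1=13/110 ∈ [1/13, 11/39) → index 1
j=2: u_2=23/110 ∈ [1/13, 11/39) → index 1
j=3: u_3=3/10 ∈ [11/39, 14/39) → index 2
j=4: u_4=43/110 ∈ [14/39, 16/39) → index 3
j=5: u_5=53/110 ∈ [16/39, 7/13) → index 4
j=6: u_6=63/110 ∈ [7/13, 25/39) → index 5
j=7: u_7=73/110 ∈ [25/39, 2/3) → index 7
j=8: u_8=83/110 ∈ [2/3, 35/39) → index 8
j=9: u_9=93/110 ∈ [2/3, 35/39) → index 8
j=10: u_10=103/110 ∈ [35/39, 1) → index 9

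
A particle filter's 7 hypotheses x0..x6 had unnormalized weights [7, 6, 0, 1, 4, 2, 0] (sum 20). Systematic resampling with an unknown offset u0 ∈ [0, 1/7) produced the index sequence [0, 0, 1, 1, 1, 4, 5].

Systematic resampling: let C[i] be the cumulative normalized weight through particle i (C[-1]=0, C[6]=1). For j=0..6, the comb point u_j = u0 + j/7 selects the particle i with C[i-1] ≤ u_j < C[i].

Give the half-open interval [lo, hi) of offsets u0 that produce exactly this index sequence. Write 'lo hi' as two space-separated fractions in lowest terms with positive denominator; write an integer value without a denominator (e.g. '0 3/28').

C = [7/20, 13/20, 13/20, 7/10, 9/10, 1, 1]
j=0 picked index 0: u0 ∈ [0, 7/20)
j=1 picked index 0: u0 ∈ [-1/7, 29/140)
j=2 picked index 1: u0 ∈ [9/140, 51/140)
j=3 picked index 1: u0 ∈ [-11/140, 31/140)
j=4 picked index 1: u0 ∈ [-31/140, 11/140)
j=5 picked index 4: u0 ∈ [-1/70, 13/70)
j=6 picked index 5: u0 ∈ [3/70, 1/7)
intersection: [9/140, 11/140)

9/140 11/140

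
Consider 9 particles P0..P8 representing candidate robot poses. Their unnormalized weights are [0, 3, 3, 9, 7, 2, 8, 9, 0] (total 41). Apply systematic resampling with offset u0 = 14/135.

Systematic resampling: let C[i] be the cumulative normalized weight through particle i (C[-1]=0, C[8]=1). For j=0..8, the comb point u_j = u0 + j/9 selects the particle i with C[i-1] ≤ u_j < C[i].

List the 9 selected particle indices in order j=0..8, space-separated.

2 3 3 4 5 6 6 7 7

C = [0, 3/41, 6/41, 15/41, 22/41, 24/41, 32/41, 1, 1]
j=0: u_0=14/135 ∈ [3/41, 6/41) → index 2
j=1: u_1=29/135 ∈ [6/41, 15/41) → index 3
j=2: u_2=44/135 ∈ [6/41, 15/41) → index 3
j=3: u_3=59/135 ∈ [15/41, 22/41) → index 4
j=4: u_4=74/135 ∈ [22/41, 24/41) → index 5
j=5: u_5=89/135 ∈ [24/41, 32/41) → index 6
j=6: u_6=104/135 ∈ [24/41, 32/41) → index 6
j=7: u_7=119/135 ∈ [32/41, 1) → index 7
j=8: u_8=134/135 ∈ [32/41, 1) → index 7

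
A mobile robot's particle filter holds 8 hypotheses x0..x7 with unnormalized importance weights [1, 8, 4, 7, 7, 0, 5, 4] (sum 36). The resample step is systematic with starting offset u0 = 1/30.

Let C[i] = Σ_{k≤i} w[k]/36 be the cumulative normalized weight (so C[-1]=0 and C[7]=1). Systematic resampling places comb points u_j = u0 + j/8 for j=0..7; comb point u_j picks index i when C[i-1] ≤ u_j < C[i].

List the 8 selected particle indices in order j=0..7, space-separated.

1 1 2 3 3 4 6 7

C = [1/36, 1/4, 13/36, 5/9, 3/4, 3/4, 8/9, 1]
j=0: u_0=1/30 ∈ [1/36, 1/4) → index 1
j=1: u_1=19/120 ∈ [1/36, 1/4) → index 1
j=2: u_2=17/60 ∈ [1/4, 13/36) → index 2
j=3: u_3=49/120 ∈ [13/36, 5/9) → index 3
j=4: u_4=8/15 ∈ [13/36, 5/9) → index 3
j=5: u_5=79/120 ∈ [5/9, 3/4) → index 4
j=6: u_6=47/60 ∈ [3/4, 8/9) → index 6
j=7: u_7=109/120 ∈ [8/9, 1) → index 7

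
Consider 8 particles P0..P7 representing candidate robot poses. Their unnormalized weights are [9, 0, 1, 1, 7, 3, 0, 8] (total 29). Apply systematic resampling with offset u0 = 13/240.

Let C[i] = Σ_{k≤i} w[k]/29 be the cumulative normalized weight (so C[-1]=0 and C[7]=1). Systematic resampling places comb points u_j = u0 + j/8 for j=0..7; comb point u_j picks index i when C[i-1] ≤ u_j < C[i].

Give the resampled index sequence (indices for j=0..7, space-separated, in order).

C = [9/29, 9/29, 10/29, 11/29, 18/29, 21/29, 21/29, 1]
j=0: u_0=13/240 ∈ [0, 9/29) → index 0
j=1: u_1=43/240 ∈ [0, 9/29) → index 0
j=2: u_2=73/240 ∈ [0, 9/29) → index 0
j=3: u_3=103/240 ∈ [11/29, 18/29) → index 4
j=4: u_4=133/240 ∈ [11/29, 18/29) → index 4
j=5: u_5=163/240 ∈ [18/29, 21/29) → index 5
j=6: u_6=193/240 ∈ [21/29, 1) → index 7
j=7: u_7=223/240 ∈ [21/29, 1) → index 7

0 0 0 4 4 5 7 7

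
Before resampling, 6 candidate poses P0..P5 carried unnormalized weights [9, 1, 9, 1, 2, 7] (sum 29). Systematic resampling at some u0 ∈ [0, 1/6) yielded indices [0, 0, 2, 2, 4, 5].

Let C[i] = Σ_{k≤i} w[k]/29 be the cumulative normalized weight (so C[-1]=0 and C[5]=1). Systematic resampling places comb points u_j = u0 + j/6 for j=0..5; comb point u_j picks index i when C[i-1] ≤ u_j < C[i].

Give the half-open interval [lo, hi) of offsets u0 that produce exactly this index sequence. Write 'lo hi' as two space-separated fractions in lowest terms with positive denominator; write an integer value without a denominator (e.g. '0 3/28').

C = [9/29, 10/29, 19/29, 20/29, 22/29, 1]
j=0 picked index 0: u0 ∈ [0, 9/29)
j=1 picked index 0: u0 ∈ [-1/6, 25/174)
j=2 picked index 2: u0 ∈ [1/87, 28/87)
j=3 picked index 2: u0 ∈ [-9/58, 9/58)
j=4 picked index 4: u0 ∈ [2/87, 8/87)
j=5 picked index 5: u0 ∈ [-13/174, 1/6)
intersection: [2/87, 8/87)

2/87 8/87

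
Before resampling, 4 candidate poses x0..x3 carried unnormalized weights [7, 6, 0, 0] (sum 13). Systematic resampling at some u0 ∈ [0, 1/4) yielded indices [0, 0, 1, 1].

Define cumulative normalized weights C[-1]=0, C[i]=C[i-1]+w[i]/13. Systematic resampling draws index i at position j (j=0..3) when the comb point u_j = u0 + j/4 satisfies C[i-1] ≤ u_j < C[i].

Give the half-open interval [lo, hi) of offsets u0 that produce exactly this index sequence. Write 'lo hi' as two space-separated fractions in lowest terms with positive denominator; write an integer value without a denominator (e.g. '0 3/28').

C = [7/13, 1, 1, 1]
j=0 picked index 0: u0 ∈ [0, 7/13)
j=1 picked index 0: u0 ∈ [-1/4, 15/52)
j=2 picked index 1: u0 ∈ [1/26, 1/2)
j=3 picked index 1: u0 ∈ [-11/52, 1/4)
intersection: [1/26, 1/4)

1/26 1/4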